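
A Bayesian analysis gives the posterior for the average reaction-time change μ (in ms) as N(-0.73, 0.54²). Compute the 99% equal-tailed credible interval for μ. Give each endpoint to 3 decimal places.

[-2.121, 0.661]

The posterior is symmetric, so the 99% equal-tailed interval is μ = -0.73 ± z·0.54 with z = 2.576.
Half-width: 2.576 × 0.54 = 1.391.
-0.73 − 1.391 = -2.121; -0.73 + 1.391 = 0.661.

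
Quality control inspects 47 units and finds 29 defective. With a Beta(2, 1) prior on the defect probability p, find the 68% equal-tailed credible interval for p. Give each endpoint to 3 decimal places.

Posterior: Beta(2+29, 1+18) = Beta(31, 19).
Equal-tailed 68% interval: the 0.16 and 0.84 quantiles of Beta(31, 19).
Posterior mean ≈ 0.620, SD ≈ 0.068; a Normal approximation gives roughly [0.552, 0.688].
Exact: F⁻¹(0.16) = 0.552; F⁻¹(0.84) = 0.688.

[0.552, 0.688]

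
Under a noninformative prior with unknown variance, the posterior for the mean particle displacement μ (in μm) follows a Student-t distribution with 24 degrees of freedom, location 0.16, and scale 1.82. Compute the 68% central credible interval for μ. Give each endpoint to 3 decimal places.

The t_24 distribution is symmetric; the 68% interval is 0.16 ± t·1.82 with t_{0.84,24} = 1.015.
Half-width: 1.015 × 1.82 = 1.848.
0.16 − 1.848 = -1.688; 0.16 + 1.848 = 2.008.

[-1.688, 2.008]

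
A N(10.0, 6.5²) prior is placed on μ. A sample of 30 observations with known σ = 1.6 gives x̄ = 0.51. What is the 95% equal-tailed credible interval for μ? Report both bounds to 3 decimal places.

Posterior precision = 1/6.5² + 30/1.6² = 0.0237 + 11.7187 = 11.7424, so posterior SD = 0.2918.
Posterior mean = (10.0/6.5² + 30·0.51/1.6²) / 11.7424 = 0.5291.
Interval: 0.5291 ± 1.960 × 0.2918 → [-0.043, 1.101].

[-0.043, 1.101]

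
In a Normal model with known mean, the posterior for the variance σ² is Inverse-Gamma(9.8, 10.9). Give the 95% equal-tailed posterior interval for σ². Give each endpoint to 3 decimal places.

Inverse-Gamma(9.8, 10.9) quantiles: F⁻¹(0.025) and F⁻¹(0.975).
Equivalently, 1/σ² ~ Gamma(9.8, rate = 10.9); invert its 0.975 and 0.025 quantiles.
Posterior mean ≈ 1.239, SD ≈ 0.444; a Normal approximation gives roughly [0.369, 2.108].
Exact: lower = 0.648; upper = 2.340.

[0.648, 2.340]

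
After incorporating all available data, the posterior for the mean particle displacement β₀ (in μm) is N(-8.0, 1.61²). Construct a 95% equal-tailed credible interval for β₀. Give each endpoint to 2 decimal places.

[-11.16, -4.84]

The posterior is symmetric, so the 95% equal-tailed interval is β₀ = -8.0 ± z·1.61 with z = 1.960.
Half-width: 1.960 × 1.61 = 3.16.
-8.0 − 3.16 = -11.16; -8.0 + 3.16 = -4.84.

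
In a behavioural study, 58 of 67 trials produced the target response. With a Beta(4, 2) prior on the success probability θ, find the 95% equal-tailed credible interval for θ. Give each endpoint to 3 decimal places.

Posterior: Beta(4+58, 2+9) = Beta(62, 11).
Equal-tailed 95% interval: the 0.025 and 0.975 quantiles of Beta(62, 11).
Posterior mean ≈ 0.849, SD ≈ 0.042; a Normal approximation gives roughly [0.768, 0.931].
Exact: F⁻¹(0.025) = 0.759; F⁻¹(0.975) = 0.921.

[0.759, 0.921]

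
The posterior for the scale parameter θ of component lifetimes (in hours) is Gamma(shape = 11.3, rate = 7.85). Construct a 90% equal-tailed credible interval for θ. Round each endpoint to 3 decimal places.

[0.815, 2.209]

Posterior: Gamma(shape 11.3, rate 7.85).
Equal-tailed 90% interval: Gamma(11.3, 7.85) quantiles at 0.05 and 0.95.
Posterior mean ≈ 1.439, SD ≈ 0.428; a Normal approximation gives roughly [0.735, 2.144].
Exact: lower = 0.815; upper = 2.209.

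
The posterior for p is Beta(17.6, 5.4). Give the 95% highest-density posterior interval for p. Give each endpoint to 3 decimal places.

[0.595, 0.923]

The posterior is unimodal and skewed, so the HPD interval has equal density at both endpoints and is the shortest 95% interval.
Solving f(0.595) = f(0.923) with F(0.923) − F(0.595) = 0.95 gives [0.595, 0.923].
For comparison, the equal-tailed interval is [0.577, 0.910]; the HPD is narrower and shifted toward the mode.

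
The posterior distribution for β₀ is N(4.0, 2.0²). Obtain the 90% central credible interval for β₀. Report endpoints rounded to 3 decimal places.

The posterior is symmetric, so the 90% equal-tailed interval is β₀ = 4.0 ± z·2.0 with z = 1.645.
Half-width: 1.645 × 2.0 = 3.290.
4.0 − 3.290 = 0.710; 4.0 + 3.290 = 7.290.

[0.710, 7.290]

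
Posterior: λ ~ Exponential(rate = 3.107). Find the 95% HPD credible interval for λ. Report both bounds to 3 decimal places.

The exponential density is strictly decreasing on [0, ∞), so the HPD interval is anchored at 0: [0, q] with P(λ ≤ q) = 0.95.
q = −ln(1 − 0.95) / 3.107 = 2.9957 / 3.107 = 0.964.

[0.000, 0.964]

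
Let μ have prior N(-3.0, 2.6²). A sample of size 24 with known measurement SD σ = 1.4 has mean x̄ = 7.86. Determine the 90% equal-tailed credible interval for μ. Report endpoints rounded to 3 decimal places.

Posterior precision = 1/2.6² + 24/1.4² = 0.1479 + 12.2449 = 12.3928, so posterior SD = 0.2841.
Posterior mean = (-3.0/2.6² + 24·7.86/1.4²) / 12.3928 = 7.7304.
Interval: 7.7304 ± 1.645 × 0.2841 → [7.263, 8.198].

[7.263, 8.198]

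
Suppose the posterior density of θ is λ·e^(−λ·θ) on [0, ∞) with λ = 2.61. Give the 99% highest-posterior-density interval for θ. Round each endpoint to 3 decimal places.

The exponential density is strictly decreasing on [0, ∞), so the HPD interval is anchored at 0: [0, q] with P(θ ≤ q) = 0.99.
q = −ln(1 − 0.99) / 2.61 = 4.6052 / 2.61 = 1.764.

[0.000, 1.764]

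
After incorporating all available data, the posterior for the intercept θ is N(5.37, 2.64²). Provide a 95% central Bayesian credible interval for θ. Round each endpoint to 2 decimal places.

[0.20, 10.54]

The posterior is symmetric, so the 95% equal-tailed interval is θ = 5.37 ± z·2.64 with z = 1.960.
Half-width: 1.960 × 2.64 = 5.17.
5.37 − 5.17 = 0.20; 5.37 + 5.17 = 10.54.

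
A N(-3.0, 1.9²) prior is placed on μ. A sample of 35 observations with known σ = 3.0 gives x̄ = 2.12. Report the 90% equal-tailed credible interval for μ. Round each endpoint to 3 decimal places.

Posterior precision = 1/1.9² + 35/3.0² = 0.2770 + 3.8889 = 4.1659, so posterior SD = 0.4899.
Posterior mean = (-3.0/1.9² + 35·2.12/3.0²) / 4.1659 = 1.7795.
Interval: 1.7795 ± 1.645 × 0.4899 → [0.974, 2.585].

[0.974, 2.585]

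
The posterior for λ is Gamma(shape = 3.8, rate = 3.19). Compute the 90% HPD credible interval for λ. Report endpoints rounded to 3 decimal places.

[0.260, 2.087]

The posterior is unimodal and skewed, so the HPD interval has equal density at both endpoints and is the shortest 90% interval.
Solving f(0.260) = f(2.087) with F(2.087) − F(0.260) = 0.90 gives [0.260, 2.087].
For comparison, the equal-tailed interval is [0.392, 2.341]; the HPD is narrower and shifted toward the mode.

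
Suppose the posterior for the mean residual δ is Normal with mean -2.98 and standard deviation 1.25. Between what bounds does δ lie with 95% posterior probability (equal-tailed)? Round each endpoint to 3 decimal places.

[-5.430, -0.530]

The posterior is symmetric, so the 95% equal-tailed interval is δ = -2.98 ± z·1.25 with z = 1.960.
Half-width: 1.960 × 1.25 = 2.450.
-2.98 − 2.450 = -5.430; -2.98 + 2.450 = -0.530.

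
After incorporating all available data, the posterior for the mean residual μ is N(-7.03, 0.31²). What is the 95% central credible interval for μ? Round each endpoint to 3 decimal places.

The posterior is symmetric, so the 95% equal-tailed interval is μ = -7.03 ± z·0.31 with z = 1.960.
Half-width: 1.960 × 0.31 = 0.608.
-7.03 − 0.608 = -7.638; -7.03 + 0.608 = -6.422.

[-7.638, -6.422]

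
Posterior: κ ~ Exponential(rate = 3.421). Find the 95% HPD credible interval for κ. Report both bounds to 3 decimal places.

[0.000, 0.876]

The exponential density is strictly decreasing on [0, ∞), so the HPD interval is anchored at 0: [0, q] with P(κ ≤ q) = 0.95.
q = −ln(1 − 0.95) / 3.421 = 2.9957 / 3.421 = 0.876.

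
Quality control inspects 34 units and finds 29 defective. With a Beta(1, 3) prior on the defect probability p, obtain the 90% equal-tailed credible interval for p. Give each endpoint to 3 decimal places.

[0.674, 0.888]

Posterior: Beta(1+29, 3+5) = Beta(30, 8).
Equal-tailed 90% interval: the 0.05 and 0.95 quantiles of Beta(30, 8).
Posterior mean ≈ 0.789, SD ≈ 0.065; a Normal approximation gives roughly [0.682, 0.897].
Exact: F⁻¹(0.05) = 0.674; F⁻¹(0.95) = 0.888.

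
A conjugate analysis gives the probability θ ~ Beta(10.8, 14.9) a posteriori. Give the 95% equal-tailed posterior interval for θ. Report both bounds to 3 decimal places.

Posterior: Beta(10.8, 14.9).
Equal-tailed 95% interval: the 0.025 and 0.975 quantiles of Beta(10.8, 14.9).
Posterior mean ≈ 0.420, SD ≈ 0.096; a Normal approximation gives roughly [0.233, 0.607].
Exact: F⁻¹(0.025) = 0.241; F⁻¹(0.975) = 0.612.

[0.241, 0.612]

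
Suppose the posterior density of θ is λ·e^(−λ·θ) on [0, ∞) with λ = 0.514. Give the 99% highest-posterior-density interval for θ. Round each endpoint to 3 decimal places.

The exponential density is strictly decreasing on [0, ∞), so the HPD interval is anchored at 0: [0, q] with P(θ ≤ q) = 0.99.
q = −ln(1 − 0.99) / 0.514 = 4.6052 / 0.514 = 8.959.

[0.000, 8.959]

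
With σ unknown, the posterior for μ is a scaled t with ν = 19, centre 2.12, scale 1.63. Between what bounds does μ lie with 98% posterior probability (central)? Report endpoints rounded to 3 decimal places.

[-2.019, 6.259]

The t_19 distribution is symmetric; the 98% interval is 2.12 ± t·1.63 with t_{0.99,19} = 2.539.
Half-width: 2.539 × 1.63 = 4.139.
2.12 − 4.139 = -2.019; 2.12 + 4.139 = 6.259.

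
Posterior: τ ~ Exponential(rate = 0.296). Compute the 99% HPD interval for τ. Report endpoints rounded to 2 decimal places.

The exponential density is strictly decreasing on [0, ∞), so the HPD interval is anchored at 0: [0, q] with P(τ ≤ q) = 0.99.
q = −ln(1 − 0.99) / 0.296 = 4.6052 / 0.296 = 15.56.

[0.00, 15.56]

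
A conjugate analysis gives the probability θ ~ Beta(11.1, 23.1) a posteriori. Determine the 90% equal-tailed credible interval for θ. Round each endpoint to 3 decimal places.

[0.201, 0.460]

Posterior: Beta(11.1, 23.1).
Equal-tailed 90% interval: the 0.05 and 0.95 quantiles of Beta(11.1, 23.1).
Posterior mean ≈ 0.325, SD ≈ 0.079; a Normal approximation gives roughly [0.195, 0.454].
Exact: F⁻¹(0.05) = 0.201; F⁻¹(0.95) = 0.460.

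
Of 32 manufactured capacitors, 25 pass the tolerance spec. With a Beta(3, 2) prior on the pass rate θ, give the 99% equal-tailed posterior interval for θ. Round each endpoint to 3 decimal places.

Posterior: Beta(3+25, 2+7) = Beta(28, 9).
Equal-tailed 99% interval: the 0.005 and 0.995 quantiles of Beta(28, 9).
Posterior mean ≈ 0.757, SD ≈ 0.070; a Normal approximation gives roughly [0.577, 0.936].
Exact: F⁻¹(0.005) = 0.557; F⁻¹(0.995) = 0.906.

[0.557, 0.906]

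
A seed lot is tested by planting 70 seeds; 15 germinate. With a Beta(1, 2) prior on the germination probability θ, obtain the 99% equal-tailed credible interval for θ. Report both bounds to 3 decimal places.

Posterior: Beta(1+15, 2+55) = Beta(16, 57).
Equal-tailed 99% interval: the 0.005 and 0.995 quantiles of Beta(16, 57).
Posterior mean ≈ 0.219, SD ≈ 0.048; a Normal approximation gives roughly [0.095, 0.343].
Exact: F⁻¹(0.005) = 0.111; F⁻¹(0.995) = 0.356.

[0.111, 0.356]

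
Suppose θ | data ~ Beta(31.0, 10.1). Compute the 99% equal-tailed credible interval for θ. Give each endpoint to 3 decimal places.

[0.564, 0.899]

Posterior: Beta(31.0, 10.1).
Equal-tailed 99% interval: the 0.005 and 0.995 quantiles of Beta(31.0, 10.1).
Posterior mean ≈ 0.754, SD ≈ 0.066; a Normal approximation gives roughly [0.583, 0.925].
Exact: F⁻¹(0.005) = 0.564; F⁻¹(0.995) = 0.899.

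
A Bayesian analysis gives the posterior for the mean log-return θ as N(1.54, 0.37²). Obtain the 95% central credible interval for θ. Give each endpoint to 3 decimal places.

The posterior is symmetric, so the 95% equal-tailed interval is θ = 1.54 ± z·0.37 with z = 1.960.
Half-width: 1.960 × 0.37 = 0.725.
1.54 − 0.725 = 0.815; 1.54 + 0.725 = 2.265.

[0.815, 2.265]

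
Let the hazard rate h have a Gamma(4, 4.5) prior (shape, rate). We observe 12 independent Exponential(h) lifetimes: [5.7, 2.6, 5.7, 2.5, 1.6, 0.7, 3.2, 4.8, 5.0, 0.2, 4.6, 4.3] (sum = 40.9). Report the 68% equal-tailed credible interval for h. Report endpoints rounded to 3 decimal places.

[0.266, 0.439]

Posterior: Gamma(4+12, 4.5+40.9) = Gamma(16, 45.4) (shape, rate).
Equal-tailed 68% interval: Gamma(16, 45.4) quantiles at 0.16 and 0.84.
Posterior mean ≈ 0.352, SD ≈ 0.088; a Normal approximation gives roughly [0.265, 0.440].
Exact: lower = 0.266; upper = 0.439.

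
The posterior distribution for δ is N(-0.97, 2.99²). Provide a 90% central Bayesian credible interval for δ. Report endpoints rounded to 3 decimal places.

[-5.888, 3.948]

The posterior is symmetric, so the 90% equal-tailed interval is δ = -0.97 ± z·2.99 with z = 1.645.
Half-width: 1.645 × 2.99 = 4.918.
-0.97 − 4.918 = -5.888; -0.97 + 4.918 = 3.948.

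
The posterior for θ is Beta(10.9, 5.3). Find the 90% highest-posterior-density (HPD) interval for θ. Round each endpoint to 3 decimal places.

[0.491, 0.860]

The posterior is unimodal and skewed, so the HPD interval has equal density at both endpoints and is the shortest 90% interval.
Solving f(0.491) = f(0.860) with F(0.860) − F(0.491) = 0.90 gives [0.491, 0.860].
For comparison, the equal-tailed interval is [0.474, 0.846]; the HPD is narrower and shifted toward the mode.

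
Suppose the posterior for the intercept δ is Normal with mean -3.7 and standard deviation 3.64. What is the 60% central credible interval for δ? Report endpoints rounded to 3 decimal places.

[-6.764, -0.636]

The posterior is symmetric, so the 60% equal-tailed interval is δ = -3.7 ± z·3.64 with z = 0.842.
Half-width: 0.842 × 3.64 = 3.064.
-3.7 − 3.064 = -6.764; -3.7 + 3.064 = -0.636.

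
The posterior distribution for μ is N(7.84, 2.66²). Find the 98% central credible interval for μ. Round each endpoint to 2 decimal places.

The posterior is symmetric, so the 98% equal-tailed interval is μ = 7.84 ± z·2.66 with z = 2.326.
Half-width: 2.326 × 2.66 = 6.19.
7.84 − 6.19 = 1.65; 7.84 + 6.19 = 14.03.

[1.65, 14.03]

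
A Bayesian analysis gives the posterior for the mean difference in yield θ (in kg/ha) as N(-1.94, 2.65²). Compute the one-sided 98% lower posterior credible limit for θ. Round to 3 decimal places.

-7.382

Need L with P(θ ≥ L) = 0.98: L = -1.94 − z_{0.02}·2.65.
z = 2.054; L = -1.94 − 2.054 × 2.65 = -7.382.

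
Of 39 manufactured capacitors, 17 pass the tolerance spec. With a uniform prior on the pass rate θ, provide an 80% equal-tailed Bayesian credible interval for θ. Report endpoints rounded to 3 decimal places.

Posterior: Beta(1+17, 1+22) = Beta(18, 23).
Equal-tailed 80% interval: the 0.1 and 0.9 quantiles of Beta(18, 23).
Posterior mean ≈ 0.439, SD ≈ 0.077; a Normal approximation gives roughly [0.341, 0.537].
Exact: F⁻¹(0.1) = 0.341; F⁻¹(0.9) = 0.539.

[0.341, 0.539]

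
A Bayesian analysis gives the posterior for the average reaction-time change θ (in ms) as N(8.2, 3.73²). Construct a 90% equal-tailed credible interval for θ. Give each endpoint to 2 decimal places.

The posterior is symmetric, so the 90% equal-tailed interval is θ = 8.2 ± z·3.73 with z = 1.645.
Half-width: 1.645 × 3.73 = 6.14.
8.2 − 6.14 = 2.06; 8.2 + 6.14 = 14.34.

[2.06, 14.34]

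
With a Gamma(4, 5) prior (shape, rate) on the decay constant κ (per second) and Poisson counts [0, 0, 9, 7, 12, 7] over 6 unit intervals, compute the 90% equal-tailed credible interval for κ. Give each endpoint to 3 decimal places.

Posterior: Gamma(4+35, 5+6) = Gamma(39, 11) (shape, rate).
Equal-tailed 90% interval: Gamma(39, 11) quantiles at 0.05 and 0.95.
Posterior mean ≈ 3.545, SD ≈ 0.568; a Normal approximation gives roughly [2.612, 4.479].
Exact: lower = 2.666; upper = 4.528.

[2.666, 4.528]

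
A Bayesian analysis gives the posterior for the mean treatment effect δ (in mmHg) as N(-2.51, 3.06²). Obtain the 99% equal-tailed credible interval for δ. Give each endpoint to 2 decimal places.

The posterior is symmetric, so the 99% equal-tailed interval is δ = -2.51 ± z·3.06 with z = 2.576.
Half-width: 2.576 × 3.06 = 7.88.
-2.51 − 7.88 = -10.39; -2.51 + 7.88 = 5.37.

[-10.39, 5.37]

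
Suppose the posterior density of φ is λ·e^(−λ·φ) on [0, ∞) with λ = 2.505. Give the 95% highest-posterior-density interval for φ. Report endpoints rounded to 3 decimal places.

The exponential density is strictly decreasing on [0, ∞), so the HPD interval is anchored at 0: [0, q] with P(φ ≤ q) = 0.95.
q = −ln(1 − 0.95) / 2.505 = 2.9957 / 2.505 = 1.196.

[0.000, 1.196]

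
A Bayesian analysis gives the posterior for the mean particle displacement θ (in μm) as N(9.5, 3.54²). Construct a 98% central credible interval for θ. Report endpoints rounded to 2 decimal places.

The posterior is symmetric, so the 98% equal-tailed interval is θ = 9.5 ± z·3.54 with z = 2.326.
Half-width: 2.326 × 3.54 = 8.24.
9.5 − 8.24 = 1.26; 9.5 + 8.24 = 17.74.

[1.26, 17.74]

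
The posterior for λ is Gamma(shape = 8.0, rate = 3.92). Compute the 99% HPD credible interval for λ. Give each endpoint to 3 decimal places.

[0.551, 4.163]

The posterior is unimodal and skewed, so the HPD interval has equal density at both endpoints and is the shortest 99% interval.
Solving f(0.551) = f(4.163) with F(4.163) − F(0.551) = 0.99 gives [0.551, 4.163].
For comparison, the equal-tailed interval is [0.656, 4.371]; the HPD is narrower and shifted toward the mode.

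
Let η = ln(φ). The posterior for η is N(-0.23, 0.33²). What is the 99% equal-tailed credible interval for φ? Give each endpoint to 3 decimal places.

[0.340, 1.859]

On the log scale the 99% interval is -0.23 ± 2.576 × 0.33 = [-1.0800, 0.6200].
Exponentiate: [e^-1.0800, e^0.6200] = [0.340, 1.859].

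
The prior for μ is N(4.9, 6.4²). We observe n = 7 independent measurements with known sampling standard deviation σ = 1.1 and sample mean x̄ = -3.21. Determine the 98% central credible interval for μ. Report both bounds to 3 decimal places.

Posterior precision = 1/6.4² + 7/1.1² = 0.0244 + 5.7851 = 5.8095, so posterior SD = 0.4149.
Posterior mean = (4.9/6.4² + 7·-3.21/1.1²) / 5.8095 = -3.1759.
Interval: -3.1759 ± 2.326 × 0.4149 → [-4.141, -2.211].

[-4.141, -2.211]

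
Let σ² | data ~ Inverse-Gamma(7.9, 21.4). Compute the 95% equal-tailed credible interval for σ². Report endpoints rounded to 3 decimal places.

Inverse-Gamma(7.9, 21.4) quantiles: F⁻¹(0.025) and F⁻¹(0.975).
Equivalently, 1/σ² ~ Gamma(7.9, rate = 21.4); invert its 0.975 and 0.025 quantiles.
Posterior mean ≈ 3.101, SD ≈ 1.277; a Normal approximation gives roughly [0.599, 5.604].
Exact: lower = 1.498; upper = 6.315.

[1.498, 6.315]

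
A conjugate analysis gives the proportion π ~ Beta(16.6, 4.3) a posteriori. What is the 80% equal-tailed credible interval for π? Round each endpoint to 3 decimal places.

Posterior: Beta(16.6, 4.3).
Equal-tailed 80% interval: the 0.1 and 0.9 quantiles of Beta(16.6, 4.3).
Posterior mean ≈ 0.794, SD ≈ 0.086; a Normal approximation gives roughly [0.684, 0.905].
Exact: F⁻¹(0.1) = 0.677; F⁻¹(0.9) = 0.899.

[0.677, 0.899]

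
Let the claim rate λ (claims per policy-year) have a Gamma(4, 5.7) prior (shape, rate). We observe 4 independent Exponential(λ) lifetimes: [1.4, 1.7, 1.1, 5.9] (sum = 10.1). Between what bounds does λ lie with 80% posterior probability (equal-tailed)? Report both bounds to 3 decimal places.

[0.295, 0.745]

Posterior: Gamma(4+4, 5.7+10.1) = Gamma(8, 15.8) (shape, rate).
Equal-tailed 80% interval: Gamma(8, 15.8) quantiles at 0.1 and 0.9.
Posterior mean ≈ 0.506, SD ≈ 0.179; a Normal approximation gives roughly [0.277, 0.736].
Exact: lower = 0.295; upper = 0.745.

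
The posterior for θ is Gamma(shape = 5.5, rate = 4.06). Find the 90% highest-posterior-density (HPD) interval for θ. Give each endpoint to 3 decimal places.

The posterior is unimodal and skewed, so the HPD interval has equal density at both endpoints and is the shortest 90% interval.
Solving f(0.447) = f(2.228) with F(2.228) − F(0.447) = 0.90 gives [0.447, 2.228].
For comparison, the equal-tailed interval is [0.563, 2.423]; the HPD is narrower and shifted toward the mode.

[0.447, 2.228]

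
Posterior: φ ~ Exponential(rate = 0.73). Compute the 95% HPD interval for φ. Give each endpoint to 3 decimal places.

[0.000, 4.104]

The exponential density is strictly decreasing on [0, ∞), so the HPD interval is anchored at 0: [0, q] with P(φ ≤ q) = 0.95.
q = −ln(1 − 0.95) / 0.73 = 2.9957 / 0.73 = 4.104.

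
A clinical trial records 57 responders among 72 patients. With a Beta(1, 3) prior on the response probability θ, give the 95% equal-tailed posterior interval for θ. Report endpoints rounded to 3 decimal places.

Posterior: Beta(1+57, 3+15) = Beta(58, 18).
Equal-tailed 95% interval: the 0.025 and 0.975 quantiles of Beta(58, 18).
Posterior mean ≈ 0.763, SD ≈ 0.048; a Normal approximation gives roughly [0.668, 0.858].
Exact: F⁻¹(0.025) = 0.662; F⁻¹(0.975) = 0.851.

[0.662, 0.851]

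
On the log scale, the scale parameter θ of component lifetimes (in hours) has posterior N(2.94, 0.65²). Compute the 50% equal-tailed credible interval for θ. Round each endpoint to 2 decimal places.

On the log scale the 50% interval is 2.94 ± 0.674 × 0.65 = [2.5016, 3.3784].
Exponentiate: [e^2.5016, e^3.3784] = [12.20, 29.32].

[12.20, 29.32]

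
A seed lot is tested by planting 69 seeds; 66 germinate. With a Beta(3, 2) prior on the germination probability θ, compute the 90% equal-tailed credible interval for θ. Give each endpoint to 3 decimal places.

Posterior: Beta(3+66, 2+3) = Beta(69, 5).
Equal-tailed 90% interval: the 0.05 and 0.95 quantiles of Beta(69, 5).
Posterior mean ≈ 0.932, SD ≈ 0.029; a Normal approximation gives roughly [0.885, 0.980].
Exact: F⁻¹(0.05) = 0.879; F⁻¹(0.95) = 0.973.

[0.879, 0.973]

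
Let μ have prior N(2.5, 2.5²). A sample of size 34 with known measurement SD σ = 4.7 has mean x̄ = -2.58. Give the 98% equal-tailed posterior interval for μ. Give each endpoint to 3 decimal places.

Posterior precision = 1/2.5² + 34/4.7² = 0.1600 + 1.5392 = 1.6992, so posterior SD = 0.7672.
Posterior mean = (2.5/2.5² + 34·-2.58/4.7²) / 1.6992 = -2.1016.
Interval: -2.1016 ± 2.326 × 0.7672 → [-3.886, -0.317].

[-3.886, -0.317]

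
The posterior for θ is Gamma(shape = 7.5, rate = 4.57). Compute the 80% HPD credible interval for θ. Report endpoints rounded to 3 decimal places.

The posterior is unimodal and skewed, so the HPD interval has equal density at both endpoints and is the shortest 80% interval.
Solving f(0.816) = f(2.274) with F(2.274) − F(0.816) = 0.80 gives [0.816, 2.274].
For comparison, the equal-tailed interval is [0.935, 2.441]; the HPD is narrower and shifted toward the mode.

[0.816, 2.274]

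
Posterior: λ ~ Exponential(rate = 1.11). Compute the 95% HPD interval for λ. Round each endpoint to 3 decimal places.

The exponential density is strictly decreasing on [0, ∞), so the HPD interval is anchored at 0: [0, q] with P(λ ≤ q) = 0.95.
q = −ln(1 − 0.95) / 1.11 = 2.9957 / 1.11 = 2.699.

[0.000, 2.699]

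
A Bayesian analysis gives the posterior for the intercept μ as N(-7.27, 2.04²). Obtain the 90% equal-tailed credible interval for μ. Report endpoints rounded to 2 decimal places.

[-10.63, -3.91]

The posterior is symmetric, so the 90% equal-tailed interval is μ = -7.27 ± z·2.04 with z = 1.645.
Half-width: 1.645 × 2.04 = 3.36.
-7.27 − 3.36 = -10.63; -7.27 + 3.36 = -3.91.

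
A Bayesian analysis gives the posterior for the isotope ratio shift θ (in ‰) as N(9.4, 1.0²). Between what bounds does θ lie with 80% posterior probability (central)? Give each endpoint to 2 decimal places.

[8.12, 10.68]

The posterior is symmetric, so the 80% equal-tailed interval is θ = 9.4 ± z·1.0 with z = 1.282.
Half-width: 1.282 × 1.0 = 1.28.
9.4 − 1.28 = 8.12; 9.4 + 1.28 = 10.68.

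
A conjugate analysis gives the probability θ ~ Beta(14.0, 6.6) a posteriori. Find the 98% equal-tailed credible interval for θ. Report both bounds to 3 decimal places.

[0.428, 0.881]

Posterior: Beta(14.0, 6.6).
Equal-tailed 98% interval: the 0.01 and 0.99 quantiles of Beta(14.0, 6.6).
Posterior mean ≈ 0.680, SD ≈ 0.100; a Normal approximation gives roughly [0.446, 0.913].
Exact: F⁻¹(0.01) = 0.428; F⁻¹(0.99) = 0.881.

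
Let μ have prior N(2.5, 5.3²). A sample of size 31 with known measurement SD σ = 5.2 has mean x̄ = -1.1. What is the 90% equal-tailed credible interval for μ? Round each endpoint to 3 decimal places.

Posterior precision = 1/5.3² + 31/5.2² = 0.0356 + 1.1464 = 1.1820, so posterior SD = 0.9198.
Posterior mean = (2.5/5.3² + 31·-1.1/5.2²) / 1.1820 = -0.9916.
Interval: -0.9916 ± 1.645 × 0.9198 → [-2.504, 0.521].

[-2.504, 0.521]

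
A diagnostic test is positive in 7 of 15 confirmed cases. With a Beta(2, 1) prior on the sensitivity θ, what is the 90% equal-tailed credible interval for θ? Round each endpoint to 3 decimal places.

[0.311, 0.689]

Posterior: Beta(2+7, 1+8) = Beta(9, 9).
Equal-tailed 90% interval: the 0.05 and 0.95 quantiles of Beta(9, 9).
Posterior mean ≈ 0.500, SD ≈ 0.115; a Normal approximation gives roughly [0.311, 0.689].
Exact: F⁻¹(0.05) = 0.311; F⁻¹(0.95) = 0.689.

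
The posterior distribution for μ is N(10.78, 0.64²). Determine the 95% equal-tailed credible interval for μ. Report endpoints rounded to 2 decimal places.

The posterior is symmetric, so the 95% equal-tailed interval is μ = 10.78 ± z·0.64 with z = 1.960.
Half-width: 1.960 × 0.64 = 1.25.
10.78 − 1.25 = 9.53; 10.78 + 1.25 = 12.03.

[9.53, 12.03]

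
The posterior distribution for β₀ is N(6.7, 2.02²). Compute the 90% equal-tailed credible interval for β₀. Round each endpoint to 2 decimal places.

The posterior is symmetric, so the 90% equal-tailed interval is β₀ = 6.7 ± z·2.02 with z = 1.645.
Half-width: 1.645 × 2.02 = 3.32.
6.7 − 3.32 = 3.38; 6.7 + 3.32 = 10.02.

[3.38, 10.02]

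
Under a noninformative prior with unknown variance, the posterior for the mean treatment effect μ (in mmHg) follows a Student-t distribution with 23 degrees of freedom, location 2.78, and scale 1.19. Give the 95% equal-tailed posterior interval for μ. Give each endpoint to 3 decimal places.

[0.318, 5.242]

The t_23 distribution is symmetric; the 95% interval is 2.78 ± t·1.19 with t_{0.975,23} = 2.069.
Half-width: 2.069 × 1.19 = 2.462.
2.78 − 2.462 = 0.318; 2.78 + 2.462 = 5.242.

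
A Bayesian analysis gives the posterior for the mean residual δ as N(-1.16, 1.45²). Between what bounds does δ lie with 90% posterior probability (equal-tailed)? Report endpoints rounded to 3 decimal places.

[-3.545, 1.225]

The posterior is symmetric, so the 90% equal-tailed interval is δ = -1.16 ± z·1.45 with z = 1.645.
Half-width: 1.645 × 1.45 = 2.385.
-1.16 − 2.385 = -3.545; -1.16 + 2.385 = 1.225.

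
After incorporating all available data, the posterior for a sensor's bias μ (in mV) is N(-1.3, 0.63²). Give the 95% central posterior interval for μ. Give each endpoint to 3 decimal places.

[-2.535, -0.065]

The posterior is symmetric, so the 95% equal-tailed interval is μ = -1.3 ± z·0.63 with z = 1.960.
Half-width: 1.960 × 0.63 = 1.235.
-1.3 − 1.235 = -2.535; -1.3 + 1.235 = -0.065.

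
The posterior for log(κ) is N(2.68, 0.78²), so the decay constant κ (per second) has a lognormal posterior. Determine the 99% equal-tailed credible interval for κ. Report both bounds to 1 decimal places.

[2.0, 108.8]

On the log scale the 99% interval is 2.68 ± 2.576 × 0.78 = [0.6709, 4.6891].
Exponentiate: [e^0.6709, e^4.6891] = [2.0, 108.8].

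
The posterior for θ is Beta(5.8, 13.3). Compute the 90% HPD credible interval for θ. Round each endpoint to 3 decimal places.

[0.135, 0.468]

The posterior is unimodal and skewed, so the HPD interval has equal density at both endpoints and is the shortest 90% interval.
Solving f(0.135) = f(0.468) with F(0.468) − F(0.135) = 0.90 gives [0.135, 0.468].
For comparison, the equal-tailed interval is [0.147, 0.484]; the HPD is narrower and shifted toward the mode.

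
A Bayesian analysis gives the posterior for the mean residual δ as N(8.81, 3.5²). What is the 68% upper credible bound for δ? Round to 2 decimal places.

10.45

Need U with P(δ ≤ U) = 0.68: U = 8.81 + z_{0.32}·3.5.
z = 0.468; U = 8.81 + 0.468 × 3.5 = 10.45.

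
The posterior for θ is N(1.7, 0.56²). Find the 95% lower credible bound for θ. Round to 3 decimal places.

0.779

Need L with P(θ ≥ L) = 0.95: L = 1.7 − z_{0.05}·0.56.
z = 1.645; L = 1.7 − 1.645 × 0.56 = 0.779.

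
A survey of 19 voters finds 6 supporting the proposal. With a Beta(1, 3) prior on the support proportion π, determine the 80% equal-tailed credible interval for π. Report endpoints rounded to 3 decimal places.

[0.187, 0.430]

Posterior: Beta(1+6, 3+13) = Beta(7, 16).
Equal-tailed 80% interval: the 0.1 and 0.9 quantiles of Beta(7, 16).
Posterior mean ≈ 0.304, SD ≈ 0.094; a Normal approximation gives roughly [0.184, 0.425].
Exact: F⁻¹(0.1) = 0.187; F⁻¹(0.9) = 0.430.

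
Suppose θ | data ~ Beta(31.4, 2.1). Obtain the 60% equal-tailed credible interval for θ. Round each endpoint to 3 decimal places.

[0.907, 0.972]

Posterior: Beta(31.4, 2.1).
Equal-tailed 60% interval: the 0.2 and 0.8 quantiles of Beta(31.4, 2.1).
Posterior mean ≈ 0.937, SD ≈ 0.041; a Normal approximation gives roughly [0.903, 0.972].
Exact: F⁻¹(0.2) = 0.907; F⁻¹(0.8) = 0.972.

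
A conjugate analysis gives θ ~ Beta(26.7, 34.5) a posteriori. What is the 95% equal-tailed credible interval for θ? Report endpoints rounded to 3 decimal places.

Posterior: Beta(26.7, 34.5).
Equal-tailed 95% interval: the 0.025 and 0.975 quantiles of Beta(26.7, 34.5).
Posterior mean ≈ 0.436, SD ≈ 0.063; a Normal approximation gives roughly [0.313, 0.560].
Exact: F⁻¹(0.025) = 0.315; F⁻¹(0.975) = 0.561.

[0.315, 0.561]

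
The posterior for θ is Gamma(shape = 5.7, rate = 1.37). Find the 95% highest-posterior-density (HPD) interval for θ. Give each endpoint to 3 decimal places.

[1.159, 7.619]

The posterior is unimodal and skewed, so the HPD interval has equal density at both endpoints and is the shortest 95% interval.
Solving f(1.159) = f(7.619) with F(7.619) − F(1.159) = 0.95 gives [1.159, 7.619].
For comparison, the equal-tailed interval is [1.478, 8.208]; the HPD is narrower and shifted toward the mode.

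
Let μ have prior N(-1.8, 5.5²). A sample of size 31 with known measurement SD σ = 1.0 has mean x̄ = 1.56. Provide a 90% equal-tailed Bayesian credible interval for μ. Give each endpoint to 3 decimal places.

Posterior precision = 1/5.5² + 31/1.0² = 0.0331 + 31.0000 = 31.0331, so posterior SD = 0.1795.
Posterior mean = (-1.8/5.5² + 31·1.56/1.0²) / 31.0331 = 1.5564.
Interval: 1.5564 ± 1.645 × 0.1795 → [1.261, 1.852].

[1.261, 1.852]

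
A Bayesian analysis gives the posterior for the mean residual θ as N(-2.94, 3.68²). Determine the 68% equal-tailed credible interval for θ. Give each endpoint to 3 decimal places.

The posterior is symmetric, so the 68% equal-tailed interval is θ = -2.94 ± z·3.68 with z = 0.994.
Half-width: 0.994 × 3.68 = 3.660.
-2.94 − 3.660 = -6.600; -2.94 + 3.660 = 0.720.

[-6.600, 0.720]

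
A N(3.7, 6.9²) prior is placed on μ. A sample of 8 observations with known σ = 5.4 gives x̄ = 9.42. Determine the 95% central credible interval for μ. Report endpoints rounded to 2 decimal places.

Posterior precision = 1/6.9² + 8/5.4² = 0.0210 + 0.2743 = 0.2954, so posterior SD = 1.8401.
Posterior mean = (3.7/6.9² + 8·9.42/5.4²) / 0.2954 = 9.0132.
Interval: 9.0132 ± 1.960 × 1.8401 → [5.41, 12.62].

[5.41, 12.62]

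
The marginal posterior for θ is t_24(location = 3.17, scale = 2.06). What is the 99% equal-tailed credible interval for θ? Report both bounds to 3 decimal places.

The t_24 distribution is symmetric; the 99% interval is 3.17 ± t·2.06 with t_{0.995,24} = 2.797.
Half-width: 2.797 × 2.06 = 5.762.
3.17 − 5.762 = -2.592; 3.17 + 5.762 = 8.932.

[-2.592, 8.932]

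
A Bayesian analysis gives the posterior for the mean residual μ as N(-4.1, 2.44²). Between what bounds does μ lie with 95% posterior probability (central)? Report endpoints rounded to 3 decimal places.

The posterior is symmetric, so the 95% equal-tailed interval is μ = -4.1 ± z·2.44 with z = 1.960.
Half-width: 1.960 × 2.44 = 4.782.
-4.1 − 4.782 = -8.882; -4.1 + 4.782 = 0.682.

[-8.882, 0.682]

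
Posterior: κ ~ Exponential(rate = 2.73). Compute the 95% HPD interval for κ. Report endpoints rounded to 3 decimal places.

The exponential density is strictly decreasing on [0, ∞), so the HPD interval is anchored at 0: [0, q] with P(κ ≤ q) = 0.95.
q = −ln(1 − 0.95) / 2.73 = 2.9957 / 2.73 = 1.097.

[0.000, 1.097]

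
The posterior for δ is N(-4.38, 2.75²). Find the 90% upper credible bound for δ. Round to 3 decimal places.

Need U with P(δ ≤ U) = 0.90: U = -4.38 + z_{0.1}·2.75.
z = 1.282; U = -4.38 + 1.282 × 2.75 = -0.856.

-0.856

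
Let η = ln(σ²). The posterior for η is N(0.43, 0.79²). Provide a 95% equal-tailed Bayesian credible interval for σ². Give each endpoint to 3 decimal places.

On the log scale the 95% interval is 0.43 ± 1.960 × 0.79 = [-1.1184, 1.9784].
Exponentiate: [e^-1.1184, e^1.9784] = [0.327, 7.231].

[0.327, 7.231]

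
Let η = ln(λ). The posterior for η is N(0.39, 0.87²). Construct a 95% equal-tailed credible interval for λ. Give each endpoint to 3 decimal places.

On the log scale the 95% interval is 0.39 ± 1.960 × 0.87 = [-1.3152, 2.0952].
Exponentiate: [e^-1.3152, e^2.0952] = [0.268, 8.127].

[0.268, 8.127]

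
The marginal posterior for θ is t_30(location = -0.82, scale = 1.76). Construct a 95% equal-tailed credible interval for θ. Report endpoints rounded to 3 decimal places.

[-4.414, 2.774]

The t_30 distribution is symmetric; the 95% interval is -0.82 ± t·1.76 with t_{0.975,30} = 2.042.
Half-width: 2.042 × 1.76 = 3.594.
-0.82 − 3.594 = -4.414; -0.82 + 3.594 = 2.774.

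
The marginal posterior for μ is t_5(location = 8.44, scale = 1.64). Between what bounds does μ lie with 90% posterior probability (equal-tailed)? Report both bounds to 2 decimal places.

[5.14, 11.74]

The t_5 distribution is symmetric; the 90% interval is 8.44 ± t·1.64 with t_{0.95,5} = 2.015.
Half-width: 2.015 × 1.64 = 3.30.
8.44 − 3.30 = 5.14; 8.44 + 3.30 = 11.74.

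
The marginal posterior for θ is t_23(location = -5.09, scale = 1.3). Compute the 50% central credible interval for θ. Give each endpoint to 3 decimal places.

[-5.981, -4.199]

The t_23 distribution is symmetric; the 50% interval is -5.09 ± t·1.3 with t_{0.75,23} = 0.685.
Half-width: 0.685 × 1.3 = 0.891.
-5.09 − 0.891 = -5.981; -5.09 + 0.891 = -4.199.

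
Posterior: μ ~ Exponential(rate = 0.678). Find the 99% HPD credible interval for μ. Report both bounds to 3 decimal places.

The exponential density is strictly decreasing on [0, ∞), so the HPD interval is anchored at 0: [0, q] with P(μ ≤ q) = 0.99.
q = −ln(1 − 0.99) / 0.678 = 4.6052 / 0.678 = 6.792.

[0.000, 6.792]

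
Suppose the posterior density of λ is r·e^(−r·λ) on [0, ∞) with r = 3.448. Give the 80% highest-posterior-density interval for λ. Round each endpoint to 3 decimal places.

The exponential density is strictly decreasing on [0, ∞), so the HPD interval is anchored at 0: [0, q] with P(λ ≤ q) = 0.80.
q = −ln(1 − 0.80) / 3.448 = 1.6094 / 3.448 = 0.467.

[0.000, 0.467]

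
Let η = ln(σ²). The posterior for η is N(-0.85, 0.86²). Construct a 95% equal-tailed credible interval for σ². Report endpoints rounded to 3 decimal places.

On the log scale the 95% interval is -0.85 ± 1.960 × 0.86 = [-2.5356, 0.8356].
Exponentiate: [e^-2.5356, e^0.8356] = [0.079, 2.306].

[0.079, 2.306]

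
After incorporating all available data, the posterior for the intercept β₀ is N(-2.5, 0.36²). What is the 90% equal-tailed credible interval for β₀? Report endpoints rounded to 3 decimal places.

[-3.092, -1.908]

The posterior is symmetric, so the 90% equal-tailed interval is β₀ = -2.5 ± z·0.36 with z = 1.645.
Half-width: 1.645 × 0.36 = 0.592.
-2.5 − 0.592 = -3.092; -2.5 + 0.592 = -1.908.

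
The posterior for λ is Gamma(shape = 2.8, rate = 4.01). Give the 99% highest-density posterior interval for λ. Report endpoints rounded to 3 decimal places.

The posterior is unimodal and skewed, so the HPD interval has equal density at both endpoints and is the shortest 99% interval.
Solving f(0.024) = f(2.020) with F(2.020) − F(0.024) = 0.99 gives [0.024, 2.020].
For comparison, the equal-tailed interval is [0.070, 2.224]; the HPD is narrower and shifted toward the mode.

[0.024, 2.020]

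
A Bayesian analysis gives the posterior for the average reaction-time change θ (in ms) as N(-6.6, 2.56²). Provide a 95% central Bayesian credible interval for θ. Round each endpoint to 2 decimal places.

The posterior is symmetric, so the 95% equal-tailed interval is θ = -6.6 ± z·2.56 with z = 1.960.
Half-width: 1.960 × 2.56 = 5.02.
-6.6 − 5.02 = -11.62; -6.6 + 5.02 = -1.58.

[-11.62, -1.58]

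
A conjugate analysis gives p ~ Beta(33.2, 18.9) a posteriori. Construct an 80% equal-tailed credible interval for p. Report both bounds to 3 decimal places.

[0.551, 0.721]

Posterior: Beta(33.2, 18.9).
Equal-tailed 80% interval: the 0.1 and 0.9 quantiles of Beta(33.2, 18.9).
Posterior mean ≈ 0.637, SD ≈ 0.066; a Normal approximation gives roughly [0.553, 0.722].
Exact: F⁻¹(0.1) = 0.551; F⁻¹(0.9) = 0.721.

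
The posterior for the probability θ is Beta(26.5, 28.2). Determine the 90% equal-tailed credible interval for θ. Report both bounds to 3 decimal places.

[0.375, 0.595]

Posterior: Beta(26.5, 28.2).
Equal-tailed 90% interval: the 0.05 and 0.95 quantiles of Beta(26.5, 28.2).
Posterior mean ≈ 0.484, SD ≈ 0.067; a Normal approximation gives roughly [0.374, 0.595].
Exact: F⁻¹(0.05) = 0.375; F⁻¹(0.95) = 0.595.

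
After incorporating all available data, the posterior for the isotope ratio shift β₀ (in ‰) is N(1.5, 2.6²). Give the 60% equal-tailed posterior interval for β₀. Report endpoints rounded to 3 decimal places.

[-0.688, 3.688]

The posterior is symmetric, so the 60% equal-tailed interval is β₀ = 1.5 ± z·2.6 with z = 0.842.
Half-width: 0.842 × 2.6 = 2.188.
1.5 − 2.188 = -0.688; 1.5 + 2.188 = 3.688.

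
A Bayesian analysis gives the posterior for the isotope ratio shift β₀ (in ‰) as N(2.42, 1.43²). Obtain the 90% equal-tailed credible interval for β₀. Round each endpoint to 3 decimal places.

The posterior is symmetric, so the 90% equal-tailed interval is β₀ = 2.42 ± z·1.43 with z = 1.645.
Half-width: 1.645 × 1.43 = 2.352.
2.42 − 2.352 = 0.068; 2.42 + 2.352 = 4.772.

[0.068, 4.772]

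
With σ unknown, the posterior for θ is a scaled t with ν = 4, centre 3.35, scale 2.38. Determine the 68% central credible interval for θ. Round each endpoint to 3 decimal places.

[0.650, 6.050]

The t_4 distribution is symmetric; the 68% interval is 3.35 ± t·2.38 with t_{0.84,4} = 1.134.
Half-width: 1.134 × 2.38 = 2.700.
3.35 − 2.700 = 0.650; 3.35 + 2.700 = 6.050.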